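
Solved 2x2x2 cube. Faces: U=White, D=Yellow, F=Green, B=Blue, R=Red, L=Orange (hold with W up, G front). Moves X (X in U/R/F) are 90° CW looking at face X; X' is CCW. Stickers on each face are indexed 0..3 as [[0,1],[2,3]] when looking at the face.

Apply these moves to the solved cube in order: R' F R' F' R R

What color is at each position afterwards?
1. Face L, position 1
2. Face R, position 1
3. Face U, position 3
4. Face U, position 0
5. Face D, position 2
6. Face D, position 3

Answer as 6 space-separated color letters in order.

Answer: Y R W W Y W

Derivation:
After move 1 (R'): R=RRRR U=WBWB F=GWGW D=YGYG B=YBYB
After move 2 (F): F=GGWW U=WBOO R=WRBR D=RRYG L=OYOG
After move 3 (R'): R=RRWB U=WYOY F=GBWO D=RGYW B=GBRB
After move 4 (F'): F=BOGW U=WYRW R=GRRB D=YGYW L=OYOO
After move 5 (R): R=RGBR U=WORW F=BGGW D=YRYG B=WBYB
After move 6 (R): R=BRRG U=WGRW F=BRGG D=YYYW B=WBOB
Query 1: L[1] = Y
Query 2: R[1] = R
Query 3: U[3] = W
Query 4: U[0] = W
Query 5: D[2] = Y
Query 6: D[3] = W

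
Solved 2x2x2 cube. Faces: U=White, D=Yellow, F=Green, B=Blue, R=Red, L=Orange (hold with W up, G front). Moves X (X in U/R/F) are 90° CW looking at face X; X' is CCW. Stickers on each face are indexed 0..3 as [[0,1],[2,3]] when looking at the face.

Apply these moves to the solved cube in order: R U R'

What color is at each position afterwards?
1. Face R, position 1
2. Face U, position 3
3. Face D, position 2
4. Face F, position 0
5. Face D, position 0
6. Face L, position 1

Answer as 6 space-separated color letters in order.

After move 1 (R): R=RRRR U=WGWG F=GYGY D=YBYB B=WBWB
After move 2 (U): U=WWGG F=RRGY R=WBRR B=OOWB L=GYOO
After move 3 (R'): R=BRWR U=WWGO F=RWGG D=YRYY B=BOBB
Query 1: R[1] = R
Query 2: U[3] = O
Query 3: D[2] = Y
Query 4: F[0] = R
Query 5: D[0] = Y
Query 6: L[1] = Y

Answer: R O Y R Y Y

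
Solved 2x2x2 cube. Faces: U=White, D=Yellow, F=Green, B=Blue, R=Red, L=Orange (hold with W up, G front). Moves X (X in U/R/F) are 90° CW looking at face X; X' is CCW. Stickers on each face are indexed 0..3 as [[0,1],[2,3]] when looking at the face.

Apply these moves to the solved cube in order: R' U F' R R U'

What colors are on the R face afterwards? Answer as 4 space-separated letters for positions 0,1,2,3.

Answer: R Y B G

Derivation:
After move 1 (R'): R=RRRR U=WBWB F=GWGW D=YGYG B=YBYB
After move 2 (U): U=WWBB F=RRGW R=YBRR B=OOYB L=GWOO
After move 3 (F'): F=RWRG U=WWYR R=GBYR D=WOYG L=GBOB
After move 4 (R): R=YGRB U=WWYG F=RORG D=WYYO B=ROWB
After move 5 (R): R=RYBG U=WOYG F=RYRO D=WWYR B=GOWB
After move 6 (U'): U=OGWY F=GBRO R=RYBG B=RYWB L=GOOB
Query: R face = RYBG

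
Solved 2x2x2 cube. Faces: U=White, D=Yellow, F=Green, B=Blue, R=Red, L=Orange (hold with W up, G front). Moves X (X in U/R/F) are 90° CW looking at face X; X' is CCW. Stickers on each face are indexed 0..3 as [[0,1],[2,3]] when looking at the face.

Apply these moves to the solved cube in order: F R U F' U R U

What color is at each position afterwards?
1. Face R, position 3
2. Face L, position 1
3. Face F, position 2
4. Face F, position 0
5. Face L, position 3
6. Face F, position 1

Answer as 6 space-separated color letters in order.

After move 1 (F): F=GGGG U=WWOO R=WRWR D=RRYY L=OYOY
After move 2 (R): R=WWRR U=WGOG F=GRGY D=RBYB B=OBWB
After move 3 (U): U=OWGG F=WWGY R=OBRR B=OYWB L=GROY
After move 4 (F'): F=WYWG U=OWOR R=BBRR D=RYYB L=GGOG
After move 5 (U): U=OORW F=BBWG R=OYRR B=GGWB L=WYOG
After move 6 (R): R=RORY U=OBRG F=BYWB D=RWYG B=WGOB
After move 7 (U): U=ROGB F=ROWB R=WGRY B=WYOB L=BYOG
Query 1: R[3] = Y
Query 2: L[1] = Y
Query 3: F[2] = W
Query 4: F[0] = R
Query 5: L[3] = G
Query 6: F[1] = O

Answer: Y Y W R G O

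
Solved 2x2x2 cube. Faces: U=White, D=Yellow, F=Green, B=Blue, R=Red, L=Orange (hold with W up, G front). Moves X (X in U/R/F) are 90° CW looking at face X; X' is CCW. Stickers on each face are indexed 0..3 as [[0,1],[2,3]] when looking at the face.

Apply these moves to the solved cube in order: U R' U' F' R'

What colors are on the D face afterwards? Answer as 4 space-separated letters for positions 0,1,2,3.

After move 1 (U): U=WWWW F=RRGG R=BBRR B=OOBB L=GGOO
After move 2 (R'): R=BRBR U=WBWO F=RWGW D=YRYG B=YOYB
After move 3 (U'): U=BOWW F=GGGW R=RWBR B=BRYB L=YOOO
After move 4 (F'): F=GWGG U=BORB R=RWYR D=OOYG L=YWOW
After move 5 (R'): R=WRRY U=BYRB F=GOGB D=OWYG B=GROB
Query: D face = OWYG

Answer: O W Y G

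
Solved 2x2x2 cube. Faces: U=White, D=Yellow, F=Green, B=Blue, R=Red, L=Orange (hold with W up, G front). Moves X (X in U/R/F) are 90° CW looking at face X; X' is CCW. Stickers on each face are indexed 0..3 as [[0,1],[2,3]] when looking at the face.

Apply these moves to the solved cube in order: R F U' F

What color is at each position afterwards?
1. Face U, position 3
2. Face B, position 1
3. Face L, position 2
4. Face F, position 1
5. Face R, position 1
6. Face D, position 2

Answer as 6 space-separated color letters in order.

Answer: B R O O G Y

Derivation:
After move 1 (R): R=RRRR U=WGWG F=GYGY D=YBYB B=WBWB
After move 2 (F): F=GGYY U=WGOO R=WRGR D=RRYB L=OYOB
After move 3 (U'): U=GOWO F=OYYY R=GGGR B=WRWB L=WBOB
After move 4 (F): F=YOYY U=GOBB R=WGOR D=GGYB L=WROR
Query 1: U[3] = B
Query 2: B[1] = R
Query 3: L[2] = O
Query 4: F[1] = O
Query 5: R[1] = G
Query 6: D[2] = Y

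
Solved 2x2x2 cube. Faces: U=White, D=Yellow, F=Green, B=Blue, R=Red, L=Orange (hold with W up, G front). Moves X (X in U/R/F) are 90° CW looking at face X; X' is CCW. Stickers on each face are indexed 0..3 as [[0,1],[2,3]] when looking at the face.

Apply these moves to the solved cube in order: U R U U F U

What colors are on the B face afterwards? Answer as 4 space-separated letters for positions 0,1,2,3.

After move 1 (U): U=WWWW F=RRGG R=BBRR B=OOBB L=GGOO
After move 2 (R): R=RBRB U=WRWG F=RYGY D=YBYO B=WOWB
After move 3 (U): U=WWGR F=RBGY R=WORB B=GGWB L=RYOO
After move 4 (U): U=GWRW F=WOGY R=GGRB B=RYWB L=RBOO
After move 5 (F): F=GWYO U=GWOB R=RGWB D=RGYO L=RYOB
After move 6 (U): U=OGBW F=RGYO R=RYWB B=RYWB L=GWOB
Query: B face = RYWB

Answer: R Y W B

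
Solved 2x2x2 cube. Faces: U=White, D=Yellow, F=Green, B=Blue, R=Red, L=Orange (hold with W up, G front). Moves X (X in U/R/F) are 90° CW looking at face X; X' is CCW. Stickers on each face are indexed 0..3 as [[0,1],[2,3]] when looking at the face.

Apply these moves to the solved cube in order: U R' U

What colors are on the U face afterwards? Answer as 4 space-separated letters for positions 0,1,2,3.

After move 1 (U): U=WWWW F=RRGG R=BBRR B=OOBB L=GGOO
After move 2 (R'): R=BRBR U=WBWO F=RWGW D=YRYG B=YOYB
After move 3 (U): U=WWOB F=BRGW R=YOBR B=GGYB L=RWOO
Query: U face = WWOB

Answer: W W O B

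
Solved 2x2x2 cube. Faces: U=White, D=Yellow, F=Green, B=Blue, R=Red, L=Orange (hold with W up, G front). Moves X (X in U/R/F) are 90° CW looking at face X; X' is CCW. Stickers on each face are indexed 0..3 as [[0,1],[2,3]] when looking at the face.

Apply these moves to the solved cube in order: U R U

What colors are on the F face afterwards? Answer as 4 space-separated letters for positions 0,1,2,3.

After move 1 (U): U=WWWW F=RRGG R=BBRR B=OOBB L=GGOO
After move 2 (R): R=RBRB U=WRWG F=RYGY D=YBYO B=WOWB
After move 3 (U): U=WWGR F=RBGY R=WORB B=GGWB L=RYOO
Query: F face = RBGY

Answer: R B G Y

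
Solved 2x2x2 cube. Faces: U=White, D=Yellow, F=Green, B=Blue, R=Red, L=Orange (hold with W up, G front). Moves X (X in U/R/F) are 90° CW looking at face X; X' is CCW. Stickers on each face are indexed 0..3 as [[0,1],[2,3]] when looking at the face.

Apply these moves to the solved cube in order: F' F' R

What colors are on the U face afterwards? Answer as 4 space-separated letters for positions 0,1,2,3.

Answer: W G Y G

Derivation:
After move 1 (F'): F=GGGG U=WWRR R=YRYR D=OOYY L=OWOW
After move 2 (F'): F=GGGG U=WWYY R=OROR D=WWYY L=OROR
After move 3 (R): R=OORR U=WGYG F=GWGY D=WBYB B=YBWB
Query: U face = WGYG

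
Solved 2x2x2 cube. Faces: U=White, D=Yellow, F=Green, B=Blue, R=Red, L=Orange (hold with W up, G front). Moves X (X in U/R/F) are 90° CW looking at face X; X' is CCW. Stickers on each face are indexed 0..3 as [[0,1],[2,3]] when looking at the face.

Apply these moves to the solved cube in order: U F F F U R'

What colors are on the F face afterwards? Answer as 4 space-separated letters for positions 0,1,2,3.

After move 1 (U): U=WWWW F=RRGG R=BBRR B=OOBB L=GGOO
After move 2 (F): F=GRGR U=WWOG R=WBWR D=RBYY L=GYOY
After move 3 (F): F=GGRR U=WWYY R=OBGR D=WWYY L=GROB
After move 4 (F): F=RGRG U=WWBR R=YBYR D=GOYY L=GWOW
After move 5 (U): U=BWRW F=YBRG R=OOYR B=GWBB L=RGOW
After move 6 (R'): R=OROY U=BBRG F=YWRW D=GBYG B=YWOB
Query: F face = YWRW

Answer: Y W R W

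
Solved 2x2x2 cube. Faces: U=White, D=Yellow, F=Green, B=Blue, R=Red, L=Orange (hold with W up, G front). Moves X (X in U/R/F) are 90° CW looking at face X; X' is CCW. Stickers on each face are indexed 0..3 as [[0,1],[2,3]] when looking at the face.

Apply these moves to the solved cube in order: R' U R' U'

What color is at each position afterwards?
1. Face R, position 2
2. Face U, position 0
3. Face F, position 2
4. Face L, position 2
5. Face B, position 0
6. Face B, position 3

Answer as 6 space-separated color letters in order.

Answer: Y Y G O B B

Derivation:
After move 1 (R'): R=RRRR U=WBWB F=GWGW D=YGYG B=YBYB
After move 2 (U): U=WWBB F=RRGW R=YBRR B=OOYB L=GWOO
After move 3 (R'): R=BRYR U=WYBO F=RWGB D=YRYW B=GOGB
After move 4 (U'): U=YOWB F=GWGB R=RWYR B=BRGB L=GOOO
Query 1: R[2] = Y
Query 2: U[0] = Y
Query 3: F[2] = G
Query 4: L[2] = O
Query 5: B[0] = B
Query 6: B[3] = B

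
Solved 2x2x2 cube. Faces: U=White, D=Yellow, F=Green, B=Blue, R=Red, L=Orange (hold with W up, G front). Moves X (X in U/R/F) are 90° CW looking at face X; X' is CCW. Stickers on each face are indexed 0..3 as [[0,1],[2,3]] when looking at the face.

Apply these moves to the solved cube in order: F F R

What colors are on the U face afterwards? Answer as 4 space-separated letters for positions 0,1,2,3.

After move 1 (F): F=GGGG U=WWOO R=WRWR D=RRYY L=OYOY
After move 2 (F): F=GGGG U=WWYY R=OROR D=WWYY L=OROR
After move 3 (R): R=OORR U=WGYG F=GWGY D=WBYB B=YBWB
Query: U face = WGYG

Answer: W G Y G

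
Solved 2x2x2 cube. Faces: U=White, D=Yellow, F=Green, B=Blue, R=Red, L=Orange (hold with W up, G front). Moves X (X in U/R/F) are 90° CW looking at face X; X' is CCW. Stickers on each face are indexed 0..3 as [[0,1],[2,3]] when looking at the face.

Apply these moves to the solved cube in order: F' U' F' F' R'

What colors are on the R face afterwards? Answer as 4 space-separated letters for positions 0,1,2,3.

Answer: G R W B

Derivation:
After move 1 (F'): F=GGGG U=WWRR R=YRYR D=OOYY L=OWOW
After move 2 (U'): U=WRWR F=OWGG R=GGYR B=YRBB L=BBOW
After move 3 (F'): F=WGOG U=WRGY R=OGOR D=BWYY L=BROW
After move 4 (F'): F=GGWO U=WROO R=WGBR D=RWYY L=BYOG
After move 5 (R'): R=GRWB U=WBOY F=GRWO D=RGYO B=YRWB
Query: R face = GRWB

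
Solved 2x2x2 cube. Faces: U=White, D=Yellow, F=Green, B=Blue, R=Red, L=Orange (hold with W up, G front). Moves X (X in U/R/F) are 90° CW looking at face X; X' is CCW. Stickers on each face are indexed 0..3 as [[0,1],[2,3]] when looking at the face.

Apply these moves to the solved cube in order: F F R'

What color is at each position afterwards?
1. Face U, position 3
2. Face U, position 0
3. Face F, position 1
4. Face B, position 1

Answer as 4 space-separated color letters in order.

After move 1 (F): F=GGGG U=WWOO R=WRWR D=RRYY L=OYOY
After move 2 (F): F=GGGG U=WWYY R=OROR D=WWYY L=OROR
After move 3 (R'): R=RROO U=WBYB F=GWGY D=WGYG B=YBWB
Query 1: U[3] = B
Query 2: U[0] = W
Query 3: F[1] = W
Query 4: B[1] = B

Answer: B W W B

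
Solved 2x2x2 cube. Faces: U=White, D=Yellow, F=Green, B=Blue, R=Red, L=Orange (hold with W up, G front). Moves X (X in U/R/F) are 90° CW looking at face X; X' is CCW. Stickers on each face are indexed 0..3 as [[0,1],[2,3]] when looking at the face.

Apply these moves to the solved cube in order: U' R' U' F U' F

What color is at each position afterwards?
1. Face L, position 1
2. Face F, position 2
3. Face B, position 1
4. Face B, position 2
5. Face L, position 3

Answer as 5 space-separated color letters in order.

After move 1 (U'): U=WWWW F=OOGG R=GGRR B=RRBB L=BBOO
After move 2 (R'): R=GRGR U=WBWR F=OWGW D=YOYG B=YRYB
After move 3 (U'): U=BRWW F=BBGW R=OWGR B=GRYB L=YROO
After move 4 (F): F=GBWB U=BROR R=WWWR D=GOYG L=YYOO
After move 5 (U'): U=RRBO F=YYWB R=GBWR B=WWYB L=GROO
After move 6 (F): F=WYBY U=RROR R=BBOR D=WGYG L=GGOO
Query 1: L[1] = G
Query 2: F[2] = B
Query 3: B[1] = W
Query 4: B[2] = Y
Query 5: L[3] = O

Answer: G B W Y O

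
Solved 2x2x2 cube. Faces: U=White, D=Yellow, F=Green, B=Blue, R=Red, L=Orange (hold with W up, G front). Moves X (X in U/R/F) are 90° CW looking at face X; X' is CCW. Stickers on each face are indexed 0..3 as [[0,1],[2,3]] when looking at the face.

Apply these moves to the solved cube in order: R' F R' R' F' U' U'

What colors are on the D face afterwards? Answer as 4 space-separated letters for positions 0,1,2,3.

Answer: Y G Y O

Derivation:
After move 1 (R'): R=RRRR U=WBWB F=GWGW D=YGYG B=YBYB
After move 2 (F): F=GGWW U=WBOO R=WRBR D=RRYG L=OYOG
After move 3 (R'): R=RRWB U=WYOY F=GBWO D=RGYW B=GBRB
After move 4 (R'): R=RBRW U=WROG F=GYWY D=RBYO B=WBGB
After move 5 (F'): F=YYGW U=WRRR R=BBRW D=YGYO L=OGOO
After move 6 (U'): U=RRWR F=OGGW R=YYRW B=BBGB L=WBOO
After move 7 (U'): U=RRRW F=WBGW R=OGRW B=YYGB L=BBOO
Query: D face = YGYO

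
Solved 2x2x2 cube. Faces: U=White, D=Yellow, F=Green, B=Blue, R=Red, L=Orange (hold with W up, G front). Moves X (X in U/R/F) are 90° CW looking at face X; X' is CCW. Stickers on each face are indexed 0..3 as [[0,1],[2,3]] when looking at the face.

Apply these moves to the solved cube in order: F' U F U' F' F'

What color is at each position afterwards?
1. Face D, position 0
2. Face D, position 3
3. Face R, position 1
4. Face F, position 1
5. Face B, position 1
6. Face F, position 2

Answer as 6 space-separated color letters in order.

Answer: W Y Y G B O

Derivation:
After move 1 (F'): F=GGGG U=WWRR R=YRYR D=OOYY L=OWOW
After move 2 (U): U=RWRW F=YRGG R=BBYR B=OWBB L=GGOW
After move 3 (F): F=GYGR U=RWWG R=RBWR D=YBYY L=GOOO
After move 4 (U'): U=WGRW F=GOGR R=GYWR B=RBBB L=OWOO
After move 5 (F'): F=ORGG U=WGGW R=BYYR D=WOYY L=OWOR
After move 6 (F'): F=RGOG U=WGBY R=OYWR D=WRYY L=OWOG
Query 1: D[0] = W
Query 2: D[3] = Y
Query 3: R[1] = Y
Query 4: F[1] = G
Query 5: B[1] = B
Query 6: F[2] = O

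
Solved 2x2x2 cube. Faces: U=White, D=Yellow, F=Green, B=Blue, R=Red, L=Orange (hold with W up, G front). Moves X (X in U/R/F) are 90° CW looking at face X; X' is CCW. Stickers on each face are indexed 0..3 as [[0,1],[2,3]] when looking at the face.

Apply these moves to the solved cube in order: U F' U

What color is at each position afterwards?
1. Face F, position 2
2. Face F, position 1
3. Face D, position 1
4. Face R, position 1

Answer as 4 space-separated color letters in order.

After move 1 (U): U=WWWW F=RRGG R=BBRR B=OOBB L=GGOO
After move 2 (F'): F=RGRG U=WWBR R=YBYR D=GOYY L=GWOW
After move 3 (U): U=BWRW F=YBRG R=OOYR B=GWBB L=RGOW
Query 1: F[2] = R
Query 2: F[1] = B
Query 3: D[1] = O
Query 4: R[1] = O

Answer: R B O O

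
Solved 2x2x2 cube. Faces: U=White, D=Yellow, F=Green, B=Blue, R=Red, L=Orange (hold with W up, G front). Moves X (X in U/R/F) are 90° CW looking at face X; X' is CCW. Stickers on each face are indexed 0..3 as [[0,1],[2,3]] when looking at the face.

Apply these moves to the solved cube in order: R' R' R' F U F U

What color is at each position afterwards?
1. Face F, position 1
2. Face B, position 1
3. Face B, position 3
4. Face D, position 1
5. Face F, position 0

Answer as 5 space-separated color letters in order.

Answer: B R B W O

Derivation:
After move 1 (R'): R=RRRR U=WBWB F=GWGW D=YGYG B=YBYB
After move 2 (R'): R=RRRR U=WYWY F=GBGB D=YWYW B=GBGB
After move 3 (R'): R=RRRR U=WGWG F=GYGY D=YBYB B=WBWB
After move 4 (F): F=GGYY U=WGOO R=WRGR D=RRYB L=OYOB
After move 5 (U): U=OWOG F=WRYY R=WBGR B=OYWB L=GGOB
After move 6 (F): F=YWYR U=OWBG R=OBGR D=GWYB L=GROR
After move 7 (U): U=BOGW F=OBYR R=OYGR B=GRWB L=YWOR
Query 1: F[1] = B
Query 2: B[1] = R
Query 3: B[3] = B
Query 4: D[1] = W
Query 5: F[0] = O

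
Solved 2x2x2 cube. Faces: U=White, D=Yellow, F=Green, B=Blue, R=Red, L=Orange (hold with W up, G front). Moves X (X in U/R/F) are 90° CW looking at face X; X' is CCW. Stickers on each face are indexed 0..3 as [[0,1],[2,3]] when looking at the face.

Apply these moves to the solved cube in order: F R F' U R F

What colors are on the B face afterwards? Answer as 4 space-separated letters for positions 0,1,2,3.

After move 1 (F): F=GGGG U=WWOO R=WRWR D=RRYY L=OYOY
After move 2 (R): R=WWRR U=WGOG F=GRGY D=RBYB B=OBWB
After move 3 (F'): F=RYGG U=WGWR R=BWRR D=YYYB L=OGOO
After move 4 (U): U=WWRG F=BWGG R=OBRR B=OGWB L=RYOO
After move 5 (R): R=RORB U=WWRG F=BYGB D=YWYO B=GGWB
After move 6 (F): F=GBBY U=WWOY R=ROGB D=RRYO L=RYOW
Query: B face = GGWB

Answer: G G W B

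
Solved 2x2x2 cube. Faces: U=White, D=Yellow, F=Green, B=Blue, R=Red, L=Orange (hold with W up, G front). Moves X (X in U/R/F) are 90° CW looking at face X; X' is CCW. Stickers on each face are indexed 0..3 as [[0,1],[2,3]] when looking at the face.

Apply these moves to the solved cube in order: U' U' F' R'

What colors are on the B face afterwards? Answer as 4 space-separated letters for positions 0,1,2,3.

Answer: Y G O B

Derivation:
After move 1 (U'): U=WWWW F=OOGG R=GGRR B=RRBB L=BBOO
After move 2 (U'): U=WWWW F=BBGG R=OORR B=GGBB L=RROO
After move 3 (F'): F=BGBG U=WWOR R=YOYR D=ROYY L=RWOW
After move 4 (R'): R=ORYY U=WBOG F=BWBR D=RGYG B=YGOB
Query: B face = YGOB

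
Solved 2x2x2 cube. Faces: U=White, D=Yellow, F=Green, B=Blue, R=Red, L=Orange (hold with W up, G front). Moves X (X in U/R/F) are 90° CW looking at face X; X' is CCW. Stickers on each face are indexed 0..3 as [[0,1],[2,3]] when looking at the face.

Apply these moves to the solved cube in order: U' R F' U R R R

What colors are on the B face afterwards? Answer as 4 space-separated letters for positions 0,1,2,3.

After move 1 (U'): U=WWWW F=OOGG R=GGRR B=RRBB L=BBOO
After move 2 (R): R=RGRG U=WOWG F=OYGY D=YBYR B=WRWB
After move 3 (F'): F=YYOG U=WORR R=BGYG D=BOYR L=BGOW
After move 4 (U): U=RWRO F=BGOG R=WRYG B=BGWB L=YYOW
After move 5 (R): R=YWGR U=RGRG F=BOOR D=BWYB B=OGWB
After move 6 (R): R=GYRW U=RORR F=BWOB D=BWYO B=GGGB
After move 7 (R): R=RGWY U=RWRB F=BWOO D=BGYG B=RGOB
Query: B face = RGOB

Answer: R G O B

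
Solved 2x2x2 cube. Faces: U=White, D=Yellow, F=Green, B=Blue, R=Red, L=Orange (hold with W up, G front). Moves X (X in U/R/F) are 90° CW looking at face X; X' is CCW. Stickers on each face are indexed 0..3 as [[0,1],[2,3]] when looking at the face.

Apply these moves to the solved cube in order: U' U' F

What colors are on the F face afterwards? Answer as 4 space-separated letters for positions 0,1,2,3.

After move 1 (U'): U=WWWW F=OOGG R=GGRR B=RRBB L=BBOO
After move 2 (U'): U=WWWW F=BBGG R=OORR B=GGBB L=RROO
After move 3 (F): F=GBGB U=WWOR R=WOWR D=ROYY L=RYOY
Query: F face = GBGB

Answer: G B G B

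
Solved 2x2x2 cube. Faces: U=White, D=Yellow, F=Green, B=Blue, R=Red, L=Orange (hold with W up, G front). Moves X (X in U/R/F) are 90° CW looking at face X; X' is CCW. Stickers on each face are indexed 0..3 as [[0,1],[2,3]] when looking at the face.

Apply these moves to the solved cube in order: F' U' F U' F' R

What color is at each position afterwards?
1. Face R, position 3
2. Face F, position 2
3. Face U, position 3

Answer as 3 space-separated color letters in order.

After move 1 (F'): F=GGGG U=WWRR R=YRYR D=OOYY L=OWOW
After move 2 (U'): U=WRWR F=OWGG R=GGYR B=YRBB L=BBOW
After move 3 (F): F=GOGW U=WRWB R=WGRR D=YGYY L=BOOO
After move 4 (U'): U=RBWW F=BOGW R=GORR B=WGBB L=YROO
After move 5 (F'): F=OWBG U=RBGR R=GOYR D=ROYY L=YWOW
After move 6 (R): R=YGRO U=RWGG F=OOBY D=RBYW B=RGBB
Query 1: R[3] = O
Query 2: F[2] = B
Query 3: U[3] = G

Answer: O B G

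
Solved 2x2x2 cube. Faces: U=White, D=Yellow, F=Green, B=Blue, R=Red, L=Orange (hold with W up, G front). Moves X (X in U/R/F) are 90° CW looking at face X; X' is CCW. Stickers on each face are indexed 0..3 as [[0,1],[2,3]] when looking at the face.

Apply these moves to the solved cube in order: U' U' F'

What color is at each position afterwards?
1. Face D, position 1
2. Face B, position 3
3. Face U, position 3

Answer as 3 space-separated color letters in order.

Answer: O B R

Derivation:
After move 1 (U'): U=WWWW F=OOGG R=GGRR B=RRBB L=BBOO
After move 2 (U'): U=WWWW F=BBGG R=OORR B=GGBB L=RROO
After move 3 (F'): F=BGBG U=WWOR R=YOYR D=ROYY L=RWOW
Query 1: D[1] = O
Query 2: B[3] = B
Query 3: U[3] = R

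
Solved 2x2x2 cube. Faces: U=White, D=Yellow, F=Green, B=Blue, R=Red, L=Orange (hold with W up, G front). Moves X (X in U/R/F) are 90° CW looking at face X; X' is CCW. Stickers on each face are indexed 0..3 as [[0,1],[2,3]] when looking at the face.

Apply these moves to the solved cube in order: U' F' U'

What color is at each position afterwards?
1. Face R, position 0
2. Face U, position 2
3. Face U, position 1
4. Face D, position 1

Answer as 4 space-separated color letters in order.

Answer: O W R O

Derivation:
After move 1 (U'): U=WWWW F=OOGG R=GGRR B=RRBB L=BBOO
After move 2 (F'): F=OGOG U=WWGR R=YGYR D=BOYY L=BWOW
After move 3 (U'): U=WRWG F=BWOG R=OGYR B=YGBB L=RROW
Query 1: R[0] = O
Query 2: U[2] = W
Query 3: U[1] = R
Query 4: D[1] = O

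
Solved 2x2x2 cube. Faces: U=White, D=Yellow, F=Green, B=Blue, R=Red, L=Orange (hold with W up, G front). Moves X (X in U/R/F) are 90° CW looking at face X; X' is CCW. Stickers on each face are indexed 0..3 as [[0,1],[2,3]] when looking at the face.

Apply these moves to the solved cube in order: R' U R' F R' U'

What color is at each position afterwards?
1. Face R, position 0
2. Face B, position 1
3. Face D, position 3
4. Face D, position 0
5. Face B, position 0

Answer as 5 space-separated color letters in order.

After move 1 (R'): R=RRRR U=WBWB F=GWGW D=YGYG B=YBYB
After move 2 (U): U=WWBB F=RRGW R=YBRR B=OOYB L=GWOO
After move 3 (R'): R=BRYR U=WYBO F=RWGB D=YRYW B=GOGB
After move 4 (F): F=GRBW U=WYOW R=BROR D=YBYW L=GYOR
After move 5 (R'): R=RRBO U=WGOG F=GYBW D=YRYW B=WOBB
After move 6 (U'): U=GGWO F=GYBW R=GYBO B=RRBB L=WOOR
Query 1: R[0] = G
Query 2: B[1] = R
Query 3: D[3] = W
Query 4: D[0] = Y
Query 5: B[0] = R

Answer: G R W Y R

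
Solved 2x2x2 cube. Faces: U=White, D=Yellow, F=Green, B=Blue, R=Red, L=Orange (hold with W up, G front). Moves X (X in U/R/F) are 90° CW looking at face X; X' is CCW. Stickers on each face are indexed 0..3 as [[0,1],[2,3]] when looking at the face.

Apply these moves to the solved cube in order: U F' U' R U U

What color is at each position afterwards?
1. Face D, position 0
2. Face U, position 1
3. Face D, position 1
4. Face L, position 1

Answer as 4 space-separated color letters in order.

Answer: G W B R

Derivation:
After move 1 (U): U=WWWW F=RRGG R=BBRR B=OOBB L=GGOO
After move 2 (F'): F=RGRG U=WWBR R=YBYR D=GOYY L=GWOW
After move 3 (U'): U=WRWB F=GWRG R=RGYR B=YBBB L=OOOW
After move 4 (R): R=YRRG U=WWWG F=GORY D=GBYY B=BBRB
After move 5 (U): U=WWGW F=YRRY R=BBRG B=OORB L=GOOW
After move 6 (U): U=GWWW F=BBRY R=OORG B=GORB L=YROW
Query 1: D[0] = G
Query 2: U[1] = W
Query 3: D[1] = B
Query 4: L[1] = R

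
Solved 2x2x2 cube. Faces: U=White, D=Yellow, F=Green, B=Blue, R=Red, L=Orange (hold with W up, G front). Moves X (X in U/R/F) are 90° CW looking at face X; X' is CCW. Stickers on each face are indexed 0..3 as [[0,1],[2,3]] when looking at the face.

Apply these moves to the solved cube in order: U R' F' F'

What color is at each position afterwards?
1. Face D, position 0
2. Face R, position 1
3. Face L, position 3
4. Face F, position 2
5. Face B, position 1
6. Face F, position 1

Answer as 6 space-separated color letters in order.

After move 1 (U): U=WWWW F=RRGG R=BBRR B=OOBB L=GGOO
After move 2 (R'): R=BRBR U=WBWO F=RWGW D=YRYG B=YOYB
After move 3 (F'): F=WWRG U=WBBB R=RRYR D=GOYG L=GOOW
After move 4 (F'): F=WGWR U=WBRY R=ORGR D=OWYG L=GBOB
Query 1: D[0] = O
Query 2: R[1] = R
Query 3: L[3] = B
Query 4: F[2] = W
Query 5: B[1] = O
Query 6: F[1] = G

Answer: O R B W O G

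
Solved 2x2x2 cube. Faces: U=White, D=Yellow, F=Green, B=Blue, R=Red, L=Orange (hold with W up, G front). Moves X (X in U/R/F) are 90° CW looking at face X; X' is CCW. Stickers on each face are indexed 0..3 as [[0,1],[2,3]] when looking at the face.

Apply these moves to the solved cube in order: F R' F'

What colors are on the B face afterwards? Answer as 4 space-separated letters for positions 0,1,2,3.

After move 1 (F): F=GGGG U=WWOO R=WRWR D=RRYY L=OYOY
After move 2 (R'): R=RRWW U=WBOB F=GWGO D=RGYG B=YBRB
After move 3 (F'): F=WOGG U=WBRW R=GRRW D=YYYG L=OBOO
Query: B face = YBRB

Answer: Y B R B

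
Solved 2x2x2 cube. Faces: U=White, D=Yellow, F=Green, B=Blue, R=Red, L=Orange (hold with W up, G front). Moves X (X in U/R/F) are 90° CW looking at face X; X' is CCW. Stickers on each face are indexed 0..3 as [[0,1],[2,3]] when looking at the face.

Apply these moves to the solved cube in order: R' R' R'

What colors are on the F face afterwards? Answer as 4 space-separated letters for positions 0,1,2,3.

Answer: G Y G Y

Derivation:
After move 1 (R'): R=RRRR U=WBWB F=GWGW D=YGYG B=YBYB
After move 2 (R'): R=RRRR U=WYWY F=GBGB D=YWYW B=GBGB
After move 3 (R'): R=RRRR U=WGWG F=GYGY D=YBYB B=WBWB
Query: F face = GYGY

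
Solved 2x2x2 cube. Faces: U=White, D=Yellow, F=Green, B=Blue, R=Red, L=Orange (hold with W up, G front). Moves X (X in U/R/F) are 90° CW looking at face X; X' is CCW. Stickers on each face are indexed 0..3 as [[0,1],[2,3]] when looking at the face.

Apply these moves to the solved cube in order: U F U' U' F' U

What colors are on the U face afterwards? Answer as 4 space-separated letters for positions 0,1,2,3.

Answer: G G W O

Derivation:
After move 1 (U): U=WWWW F=RRGG R=BBRR B=OOBB L=GGOO
After move 2 (F): F=GRGR U=WWOG R=WBWR D=RBYY L=GYOY
After move 3 (U'): U=WGWO F=GYGR R=GRWR B=WBBB L=OOOY
After move 4 (U'): U=GOWW F=OOGR R=GYWR B=GRBB L=WBOY
After move 5 (F'): F=OROG U=GOGW R=BYRR D=BYYY L=WWOW
After move 6 (U): U=GGWO F=BYOG R=GRRR B=WWBB L=OROW
Query: U face = GGWO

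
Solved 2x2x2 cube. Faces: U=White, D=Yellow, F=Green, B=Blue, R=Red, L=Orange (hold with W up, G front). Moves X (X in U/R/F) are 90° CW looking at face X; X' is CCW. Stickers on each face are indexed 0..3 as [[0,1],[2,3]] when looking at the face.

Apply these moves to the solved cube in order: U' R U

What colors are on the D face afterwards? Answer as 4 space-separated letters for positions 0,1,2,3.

Answer: Y B Y R

Derivation:
After move 1 (U'): U=WWWW F=OOGG R=GGRR B=RRBB L=BBOO
After move 2 (R): R=RGRG U=WOWG F=OYGY D=YBYR B=WRWB
After move 3 (U): U=WWGO F=RGGY R=WRRG B=BBWB L=OYOO
Query: D face = YBYR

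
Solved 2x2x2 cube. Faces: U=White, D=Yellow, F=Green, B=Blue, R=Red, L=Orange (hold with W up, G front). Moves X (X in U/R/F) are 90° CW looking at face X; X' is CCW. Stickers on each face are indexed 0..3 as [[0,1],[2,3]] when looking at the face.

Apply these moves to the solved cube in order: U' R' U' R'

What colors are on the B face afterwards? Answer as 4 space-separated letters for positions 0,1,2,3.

After move 1 (U'): U=WWWW F=OOGG R=GGRR B=RRBB L=BBOO
After move 2 (R'): R=GRGR U=WBWR F=OWGW D=YOYG B=YRYB
After move 3 (U'): U=BRWW F=BBGW R=OWGR B=GRYB L=YROO
After move 4 (R'): R=WROG U=BYWG F=BRGW D=YBYW B=GROB
Query: B face = GROB

Answer: G R O B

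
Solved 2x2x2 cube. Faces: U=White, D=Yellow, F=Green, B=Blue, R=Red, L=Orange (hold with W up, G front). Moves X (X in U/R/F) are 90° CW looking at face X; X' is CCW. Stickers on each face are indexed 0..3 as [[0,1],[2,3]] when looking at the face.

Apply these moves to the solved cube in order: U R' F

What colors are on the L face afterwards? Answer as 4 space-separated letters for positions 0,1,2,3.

After move 1 (U): U=WWWW F=RRGG R=BBRR B=OOBB L=GGOO
After move 2 (R'): R=BRBR U=WBWO F=RWGW D=YRYG B=YOYB
After move 3 (F): F=GRWW U=WBOG R=WROR D=BBYG L=GYOR
Query: L face = GYOR

Answer: G Y O R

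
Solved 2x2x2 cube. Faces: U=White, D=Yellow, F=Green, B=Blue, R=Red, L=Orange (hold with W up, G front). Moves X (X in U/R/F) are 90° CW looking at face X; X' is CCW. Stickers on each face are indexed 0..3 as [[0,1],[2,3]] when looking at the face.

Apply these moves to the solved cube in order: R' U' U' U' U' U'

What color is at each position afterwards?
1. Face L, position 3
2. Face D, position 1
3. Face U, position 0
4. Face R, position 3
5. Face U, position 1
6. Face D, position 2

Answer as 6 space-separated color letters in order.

Answer: O G B R B Y

Derivation:
After move 1 (R'): R=RRRR U=WBWB F=GWGW D=YGYG B=YBYB
After move 2 (U'): U=BBWW F=OOGW R=GWRR B=RRYB L=YBOO
After move 3 (U'): U=BWBW F=YBGW R=OORR B=GWYB L=RROO
After move 4 (U'): U=WWBB F=RRGW R=YBRR B=OOYB L=GWOO
After move 5 (U'): U=WBWB F=GWGW R=RRRR B=YBYB L=OOOO
After move 6 (U'): U=BBWW F=OOGW R=GWRR B=RRYB L=YBOO
Query 1: L[3] = O
Query 2: D[1] = G
Query 3: U[0] = B
Query 4: R[3] = R
Query 5: U[1] = B
Query 6: D[2] = Y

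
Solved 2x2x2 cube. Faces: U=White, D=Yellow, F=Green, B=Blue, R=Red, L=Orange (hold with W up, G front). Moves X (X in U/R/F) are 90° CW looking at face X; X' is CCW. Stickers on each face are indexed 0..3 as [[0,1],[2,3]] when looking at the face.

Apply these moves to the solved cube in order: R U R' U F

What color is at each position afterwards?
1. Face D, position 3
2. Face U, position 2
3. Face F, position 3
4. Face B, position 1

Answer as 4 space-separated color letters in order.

After move 1 (R): R=RRRR U=WGWG F=GYGY D=YBYB B=WBWB
After move 2 (U): U=WWGG F=RRGY R=WBRR B=OOWB L=GYOO
After move 3 (R'): R=BRWR U=WWGO F=RWGG D=YRYY B=BOBB
After move 4 (U): U=GWOW F=BRGG R=BOWR B=GYBB L=RWOO
After move 5 (F): F=GBGR U=GWOW R=OOWR D=WBYY L=RYOR
Query 1: D[3] = Y
Query 2: U[2] = O
Query 3: F[3] = R
Query 4: B[1] = Y

Answer: Y O R Y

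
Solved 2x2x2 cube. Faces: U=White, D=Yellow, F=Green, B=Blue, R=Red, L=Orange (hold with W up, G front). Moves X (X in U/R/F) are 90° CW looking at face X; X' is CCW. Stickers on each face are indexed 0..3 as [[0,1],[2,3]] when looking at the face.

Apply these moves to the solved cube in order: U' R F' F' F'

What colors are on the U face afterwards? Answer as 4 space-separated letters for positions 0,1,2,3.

Answer: W O O B

Derivation:
After move 1 (U'): U=WWWW F=OOGG R=GGRR B=RRBB L=BBOO
After move 2 (R): R=RGRG U=WOWG F=OYGY D=YBYR B=WRWB
After move 3 (F'): F=YYOG U=WORR R=BGYG D=BOYR L=BGOW
After move 4 (F'): F=YGYO U=WOBY R=OGBG D=GWYR L=BROR
After move 5 (F'): F=GOYY U=WOOB R=WGGG D=RRYR L=BYOB
Query: U face = WOOB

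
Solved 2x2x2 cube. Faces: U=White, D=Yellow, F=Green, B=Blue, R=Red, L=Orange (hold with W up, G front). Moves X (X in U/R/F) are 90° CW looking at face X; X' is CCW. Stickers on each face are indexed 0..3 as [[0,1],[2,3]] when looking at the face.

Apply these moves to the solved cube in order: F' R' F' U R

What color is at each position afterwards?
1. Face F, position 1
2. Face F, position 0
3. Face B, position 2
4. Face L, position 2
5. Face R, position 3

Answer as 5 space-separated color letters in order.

Answer: W G W O B

Derivation:
After move 1 (F'): F=GGGG U=WWRR R=YRYR D=OOYY L=OWOW
After move 2 (R'): R=RRYY U=WBRB F=GWGR D=OGYG B=YBOB
After move 3 (F'): F=WRGG U=WBRY R=GROY D=WWYG L=OBOR
After move 4 (U): U=RWYB F=GRGG R=YBOY B=OBOB L=WROR
After move 5 (R): R=OYYB U=RRYG F=GWGG D=WOYO B=BBWB
Query 1: F[1] = W
Query 2: F[0] = G
Query 3: B[2] = W
Query 4: L[2] = O
Query 5: R[3] = B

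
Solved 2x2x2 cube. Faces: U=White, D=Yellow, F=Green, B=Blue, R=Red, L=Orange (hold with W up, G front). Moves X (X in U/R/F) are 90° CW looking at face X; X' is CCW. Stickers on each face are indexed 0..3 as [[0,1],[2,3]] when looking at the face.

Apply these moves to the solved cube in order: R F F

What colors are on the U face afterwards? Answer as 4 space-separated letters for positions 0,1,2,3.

Answer: W G B Y

Derivation:
After move 1 (R): R=RRRR U=WGWG F=GYGY D=YBYB B=WBWB
After move 2 (F): F=GGYY U=WGOO R=WRGR D=RRYB L=OYOB
After move 3 (F): F=YGYG U=WGBY R=OROR D=GWYB L=OROR
Query: U face = WGBY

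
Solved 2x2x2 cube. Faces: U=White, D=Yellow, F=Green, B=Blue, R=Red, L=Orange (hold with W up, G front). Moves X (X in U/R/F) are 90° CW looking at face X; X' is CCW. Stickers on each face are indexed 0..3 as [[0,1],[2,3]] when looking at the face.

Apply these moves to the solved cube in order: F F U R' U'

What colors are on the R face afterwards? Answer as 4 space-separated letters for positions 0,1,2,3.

After move 1 (F): F=GGGG U=WWOO R=WRWR D=RRYY L=OYOY
After move 2 (F): F=GGGG U=WWYY R=OROR D=WWYY L=OROR
After move 3 (U): U=YWYW F=ORGG R=BBOR B=ORBB L=GGOR
After move 4 (R'): R=BRBO U=YBYO F=OWGW D=WRYG B=YRWB
After move 5 (U'): U=BOYY F=GGGW R=OWBO B=BRWB L=YROR
Query: R face = OWBO

Answer: O W B O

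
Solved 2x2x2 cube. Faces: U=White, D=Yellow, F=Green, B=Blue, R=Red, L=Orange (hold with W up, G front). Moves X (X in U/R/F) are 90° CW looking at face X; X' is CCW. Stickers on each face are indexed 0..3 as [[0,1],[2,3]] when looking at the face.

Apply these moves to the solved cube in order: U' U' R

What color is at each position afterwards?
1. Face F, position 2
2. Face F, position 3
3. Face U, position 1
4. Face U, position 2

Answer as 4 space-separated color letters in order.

After move 1 (U'): U=WWWW F=OOGG R=GGRR B=RRBB L=BBOO
After move 2 (U'): U=WWWW F=BBGG R=OORR B=GGBB L=RROO
After move 3 (R): R=RORO U=WBWG F=BYGY D=YBYG B=WGWB
Query 1: F[2] = G
Query 2: F[3] = Y
Query 3: U[1] = B
Query 4: U[2] = W

Answer: G Y B W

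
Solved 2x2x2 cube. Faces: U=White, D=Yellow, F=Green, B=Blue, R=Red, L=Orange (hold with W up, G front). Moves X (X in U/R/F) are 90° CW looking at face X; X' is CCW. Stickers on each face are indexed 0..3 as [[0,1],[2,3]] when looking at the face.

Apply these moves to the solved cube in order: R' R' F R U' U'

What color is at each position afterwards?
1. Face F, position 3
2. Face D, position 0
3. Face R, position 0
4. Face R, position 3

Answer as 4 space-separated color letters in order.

Answer: W R O R

Derivation:
After move 1 (R'): R=RRRR U=WBWB F=GWGW D=YGYG B=YBYB
After move 2 (R'): R=RRRR U=WYWY F=GBGB D=YWYW B=GBGB
After move 3 (F): F=GGBB U=WYOO R=WRYR D=RRYW L=OYOW
After move 4 (R): R=YWRR U=WGOB F=GRBW D=RGYG B=OBYB
After move 5 (U'): U=GBWO F=OYBW R=GRRR B=YWYB L=OBOW
After move 6 (U'): U=BOGW F=OBBW R=OYRR B=GRYB L=YWOW
Query 1: F[3] = W
Query 2: D[0] = R
Query 3: R[0] = O
Query 4: R[3] = R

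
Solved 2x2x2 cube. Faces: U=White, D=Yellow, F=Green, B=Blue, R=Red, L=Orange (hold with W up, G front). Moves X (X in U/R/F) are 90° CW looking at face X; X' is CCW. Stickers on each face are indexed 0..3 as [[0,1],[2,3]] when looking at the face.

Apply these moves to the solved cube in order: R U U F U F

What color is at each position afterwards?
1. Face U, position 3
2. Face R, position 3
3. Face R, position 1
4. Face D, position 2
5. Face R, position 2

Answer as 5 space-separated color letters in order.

After move 1 (R): R=RRRR U=WGWG F=GYGY D=YBYB B=WBWB
After move 2 (U): U=WWGG F=RRGY R=WBRR B=OOWB L=GYOO
After move 3 (U): U=GWGW F=WBGY R=OORR B=GYWB L=RROO
After move 4 (F): F=GWYB U=GWOR R=GOWR D=ROYB L=RYOB
After move 5 (U): U=OGRW F=GOYB R=GYWR B=RYWB L=GWOB
After move 6 (F): F=YGBO U=OGBW R=RYWR D=WGYB L=GROO
Query 1: U[3] = W
Query 2: R[3] = R
Query 3: R[1] = Y
Query 4: D[2] = Y
Query 5: R[2] = W

Answer: W R Y Y W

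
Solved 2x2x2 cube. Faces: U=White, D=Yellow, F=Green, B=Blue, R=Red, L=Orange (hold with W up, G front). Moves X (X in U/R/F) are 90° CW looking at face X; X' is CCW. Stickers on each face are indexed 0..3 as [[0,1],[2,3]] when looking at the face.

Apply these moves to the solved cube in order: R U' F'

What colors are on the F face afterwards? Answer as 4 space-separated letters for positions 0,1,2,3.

After move 1 (R): R=RRRR U=WGWG F=GYGY D=YBYB B=WBWB
After move 2 (U'): U=GGWW F=OOGY R=GYRR B=RRWB L=WBOO
After move 3 (F'): F=OYOG U=GGGR R=BYYR D=BOYB L=WWOW
Query: F face = OYOG

Answer: O Y O G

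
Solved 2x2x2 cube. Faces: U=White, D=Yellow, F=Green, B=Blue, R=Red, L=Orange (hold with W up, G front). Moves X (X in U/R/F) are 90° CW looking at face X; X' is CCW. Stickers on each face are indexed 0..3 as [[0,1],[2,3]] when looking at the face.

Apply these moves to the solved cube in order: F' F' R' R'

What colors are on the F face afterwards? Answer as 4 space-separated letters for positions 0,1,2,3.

Answer: G B G B

Derivation:
After move 1 (F'): F=GGGG U=WWRR R=YRYR D=OOYY L=OWOW
After move 2 (F'): F=GGGG U=WWYY R=OROR D=WWYY L=OROR
After move 3 (R'): R=RROO U=WBYB F=GWGY D=WGYG B=YBWB
After move 4 (R'): R=RORO U=WWYY F=GBGB D=WWYY B=GBGB
Query: F face = GBGB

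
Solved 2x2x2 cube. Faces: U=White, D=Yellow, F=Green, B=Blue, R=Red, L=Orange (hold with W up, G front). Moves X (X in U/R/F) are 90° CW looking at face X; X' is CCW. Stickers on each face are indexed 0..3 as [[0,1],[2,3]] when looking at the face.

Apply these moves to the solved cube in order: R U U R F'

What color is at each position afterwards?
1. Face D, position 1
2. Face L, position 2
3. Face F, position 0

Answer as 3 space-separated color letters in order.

After move 1 (R): R=RRRR U=WGWG F=GYGY D=YBYB B=WBWB
After move 2 (U): U=WWGG F=RRGY R=WBRR B=OOWB L=GYOO
After move 3 (U): U=GWGW F=WBGY R=OORR B=GYWB L=RROO
After move 4 (R): R=RORO U=GBGY F=WBGB D=YWYG B=WYWB
After move 5 (F'): F=BBWG U=GBRR R=WOYO D=ROYG L=RYOG
Query 1: D[1] = O
Query 2: L[2] = O
Query 3: F[0] = B

Answer: O O B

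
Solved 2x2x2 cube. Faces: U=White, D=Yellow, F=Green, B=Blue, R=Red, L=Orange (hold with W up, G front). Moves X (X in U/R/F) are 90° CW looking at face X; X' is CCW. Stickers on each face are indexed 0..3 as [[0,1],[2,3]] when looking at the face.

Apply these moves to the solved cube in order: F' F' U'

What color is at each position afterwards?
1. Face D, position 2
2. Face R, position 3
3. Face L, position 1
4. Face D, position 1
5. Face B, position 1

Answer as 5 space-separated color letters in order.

After move 1 (F'): F=GGGG U=WWRR R=YRYR D=OOYY L=OWOW
After move 2 (F'): F=GGGG U=WWYY R=OROR D=WWYY L=OROR
After move 3 (U'): U=WYWY F=ORGG R=GGOR B=ORBB L=BBOR
Query 1: D[2] = Y
Query 2: R[3] = R
Query 3: L[1] = B
Query 4: D[1] = W
Query 5: B[1] = R

Answer: Y R B W R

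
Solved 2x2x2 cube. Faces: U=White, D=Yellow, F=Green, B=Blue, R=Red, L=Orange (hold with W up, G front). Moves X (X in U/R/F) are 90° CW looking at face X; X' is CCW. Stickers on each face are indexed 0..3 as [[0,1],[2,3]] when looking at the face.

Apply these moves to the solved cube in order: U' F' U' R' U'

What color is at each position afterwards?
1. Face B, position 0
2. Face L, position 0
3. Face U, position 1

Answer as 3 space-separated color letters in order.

Answer: G Y Y

Derivation:
After move 1 (U'): U=WWWW F=OOGG R=GGRR B=RRBB L=BBOO
After move 2 (F'): F=OGOG U=WWGR R=YGYR D=BOYY L=BWOW
After move 3 (U'): U=WRWG F=BWOG R=OGYR B=YGBB L=RROW
After move 4 (R'): R=GROY U=WBWY F=BROG D=BWYG B=YGOB
After move 5 (U'): U=BYWW F=RROG R=BROY B=GROB L=YGOW
Query 1: B[0] = G
Query 2: L[0] = Y
Query 3: U[1] = Y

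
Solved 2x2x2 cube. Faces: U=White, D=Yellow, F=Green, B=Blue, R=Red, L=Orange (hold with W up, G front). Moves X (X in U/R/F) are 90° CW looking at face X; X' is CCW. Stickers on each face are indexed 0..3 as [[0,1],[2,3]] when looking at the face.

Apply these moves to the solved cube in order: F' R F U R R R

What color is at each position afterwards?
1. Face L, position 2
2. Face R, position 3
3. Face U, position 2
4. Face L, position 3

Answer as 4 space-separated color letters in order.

After move 1 (F'): F=GGGG U=WWRR R=YRYR D=OOYY L=OWOW
After move 2 (R): R=YYRR U=WGRG F=GOGY D=OBYB B=RBWB
After move 3 (F): F=GGYO U=WGWW R=RYGR D=RYYB L=OOOB
After move 4 (U): U=WWWG F=RYYO R=RBGR B=OOWB L=GGOB
After move 5 (R): R=GRRB U=WYWO F=RYYB D=RWYO B=GOWB
After move 6 (R): R=RGBR U=WYWB F=RWYO D=RWYG B=OOYB
After move 7 (R): R=BRRG U=WWWO F=RWYG D=RYYO B=BOYB
Query 1: L[2] = O
Query 2: R[3] = G
Query 3: U[2] = W
Query 4: L[3] = B

Answer: O G W B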